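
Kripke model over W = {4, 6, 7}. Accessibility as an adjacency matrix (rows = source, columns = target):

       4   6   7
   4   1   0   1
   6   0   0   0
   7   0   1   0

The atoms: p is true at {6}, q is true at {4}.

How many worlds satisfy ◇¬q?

4: successors {4, 7}; ¬q there: 4:F, 7:T. ✓
6: no successors, so ◇¬q fails. ✗
7: successors {6}; ¬q there: 6:T. ✓
Satisfying worlds: {4, 7}.

2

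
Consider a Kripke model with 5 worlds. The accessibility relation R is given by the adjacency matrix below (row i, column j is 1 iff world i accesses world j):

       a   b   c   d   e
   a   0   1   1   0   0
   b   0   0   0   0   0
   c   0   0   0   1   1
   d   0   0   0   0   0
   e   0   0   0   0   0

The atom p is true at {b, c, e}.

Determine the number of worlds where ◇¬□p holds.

a: successors {b, c}; ¬□p there: b:F, c:T. ✓
b: no successors, so ◇¬□p fails. ✗
c: successors {d, e}; ¬□p there: d:F, e:F. ✗
d: no successors, so ◇¬□p fails. ✗
e: no successors, so ◇¬□p fails. ✗
Satisfying worlds: {a}.

1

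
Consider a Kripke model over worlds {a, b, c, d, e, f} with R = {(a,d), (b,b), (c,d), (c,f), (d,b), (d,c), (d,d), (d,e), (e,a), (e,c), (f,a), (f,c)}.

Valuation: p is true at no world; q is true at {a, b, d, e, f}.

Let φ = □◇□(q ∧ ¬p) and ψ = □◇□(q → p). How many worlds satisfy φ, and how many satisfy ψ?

3 and 0

For □◇□(q ∧ ¬p):
a: successors {d}; ◇□(q ∧ ¬p) there: d:T. ✓
b: successors {b}; ◇□(q ∧ ¬p) there: b:T. ✓
c: successors {d, f}; ◇□(q ∧ ¬p) there: d:T, f:T. ✓
d: successors {b, c, d, e}; ◇□(q ∧ ¬p) there: b:T, c:F, d:T, e:T. ✗
e: successors {a, c}; ◇□(q ∧ ¬p) there: a:F, c:F. ✗
f: successors {a, c}; ◇□(q ∧ ¬p) there: a:F, c:F. ✗
— 3 worlds.
For □◇□(q → p):
a: successors {d}; ◇□(q → p) there: d:F. ✗
b: successors {b}; ◇□(q → p) there: b:F. ✗
c: successors {d, f}; ◇□(q → p) there: d:F, f:F. ✗
d: successors {b, c, d, e}; ◇□(q → p) there: b:F, c:F, d:F, e:F. ✗
e: successors {a, c}; ◇□(q → p) there: a:F, c:F. ✗
f: successors {a, c}; ◇□(q → p) there: a:F, c:F. ✗
— 0 worlds.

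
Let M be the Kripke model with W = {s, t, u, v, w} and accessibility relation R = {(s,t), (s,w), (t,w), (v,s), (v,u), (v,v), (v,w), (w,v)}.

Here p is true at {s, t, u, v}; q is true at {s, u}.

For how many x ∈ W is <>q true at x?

1

s: successors {t, w}; q there: t:F, w:F. ✗
t: successors {w}; q there: w:F. ✗
u: no successors, so <>q fails. ✗
v: successors {s, u, v, w}; q there: s:T, u:T, v:F, w:F. ✓
w: successors {v}; q there: v:F. ✗
Satisfying worlds: {v}.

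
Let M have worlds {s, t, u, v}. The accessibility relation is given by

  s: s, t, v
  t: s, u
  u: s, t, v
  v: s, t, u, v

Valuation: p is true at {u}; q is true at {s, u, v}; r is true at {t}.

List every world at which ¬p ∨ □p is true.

s: ¬p is T, □p is F. ✓
t: ¬p is T, □p is F. ✓
u: ¬p is F, □p is F. ✗
v: ¬p is T, □p is F. ✓

{s, t, v}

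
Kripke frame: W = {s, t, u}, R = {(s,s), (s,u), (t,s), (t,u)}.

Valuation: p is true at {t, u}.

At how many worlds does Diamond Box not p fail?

1

s: successors {s, u}; Box not p there: s:F, u:T. ✓
t: successors {s, u}; Box not p there: s:F, u:T. ✓
u: no successors, so Diamond Box not p fails. ✗
Satisfying worlds: {s, t}.
So Diamond Box not p fails at the other 1 world.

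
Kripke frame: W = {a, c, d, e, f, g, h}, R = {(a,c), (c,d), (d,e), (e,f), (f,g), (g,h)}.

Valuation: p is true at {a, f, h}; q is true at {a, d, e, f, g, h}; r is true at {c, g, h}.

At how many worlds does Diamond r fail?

4

a: successors {c}; r there: c:T. ✓
c: successors {d}; r there: d:F. ✗
d: successors {e}; r there: e:F. ✗
e: successors {f}; r there: f:F. ✗
f: successors {g}; r there: g:T. ✓
g: successors {h}; r there: h:T. ✓
h: no successors, so Diamond r fails. ✗
Satisfying worlds: {a, f, g}.
So Diamond r fails at the other 4 worlds.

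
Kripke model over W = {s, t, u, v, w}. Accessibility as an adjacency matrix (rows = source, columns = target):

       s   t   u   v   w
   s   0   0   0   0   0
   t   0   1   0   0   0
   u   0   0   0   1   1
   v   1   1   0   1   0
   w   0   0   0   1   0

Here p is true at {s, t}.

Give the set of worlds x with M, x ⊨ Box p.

{s, t}

s: no successors, so Box p holds vacuously. ✓
t: successors {t}; p there: t:T. ✓
u: successors {v, w}; p there: v:F, w:F. ✗
v: successors {s, t, v}; p there: s:T, t:T, v:F. ✗
w: successors {v}; p there: v:F. ✗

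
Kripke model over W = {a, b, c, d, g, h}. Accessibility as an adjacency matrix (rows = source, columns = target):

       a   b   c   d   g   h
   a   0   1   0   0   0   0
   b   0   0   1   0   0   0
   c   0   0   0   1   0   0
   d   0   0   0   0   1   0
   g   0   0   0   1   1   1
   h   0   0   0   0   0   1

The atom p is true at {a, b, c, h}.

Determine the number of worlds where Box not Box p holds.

a: successors {b}; not Box p there: b:F. ✗
b: successors {c}; not Box p there: c:T. ✓
c: successors {d}; not Box p there: d:T. ✓
d: successors {g}; not Box p there: g:T. ✓
g: successors {d, g, h}; not Box p there: d:T, g:T, h:F. ✗
h: successors {h}; not Box p there: h:F. ✗
Satisfying worlds: {b, c, d}.

3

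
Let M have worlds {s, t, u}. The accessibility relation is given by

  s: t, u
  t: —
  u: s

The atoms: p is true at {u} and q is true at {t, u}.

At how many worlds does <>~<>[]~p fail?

2

s: successors {t, u}; ~<>[]~p there: t:T, u:T. ✓
t: no successors, so <>~<>[]~p fails. ✗
u: successors {s}; ~<>[]~p there: s:F. ✗
Satisfying worlds: {s}.
So <>~<>[]~p fails at the other 2 worlds.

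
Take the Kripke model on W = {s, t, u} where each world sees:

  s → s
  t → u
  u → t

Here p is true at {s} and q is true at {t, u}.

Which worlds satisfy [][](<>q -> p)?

s: successors {s}; [](<>q -> p) there: s:T. ✓
t: successors {u}; [](<>q -> p) there: u:F. ✗
u: successors {t}; [](<>q -> p) there: t:F. ✗

{s}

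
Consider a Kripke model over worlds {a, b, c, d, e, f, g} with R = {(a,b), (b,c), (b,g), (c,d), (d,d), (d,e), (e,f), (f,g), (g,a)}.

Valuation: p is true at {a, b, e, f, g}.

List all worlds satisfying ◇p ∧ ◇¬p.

a: ◇p is T, ◇¬p is F. ✗
b: ◇p is T, ◇¬p is T. ✓
c: ◇p is F, ◇¬p is T. ✗
d: ◇p is T, ◇¬p is T. ✓
e: ◇p is T, ◇¬p is F. ✗
f: ◇p is T, ◇¬p is F. ✗
g: ◇p is T, ◇¬p is F. ✗

{b, d}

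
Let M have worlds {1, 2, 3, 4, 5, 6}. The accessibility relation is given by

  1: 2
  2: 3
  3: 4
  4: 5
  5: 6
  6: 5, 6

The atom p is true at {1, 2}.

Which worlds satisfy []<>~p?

{1, 2, 3, 4, 5, 6}

1: successors {2}; <>~p there: 2:T. ✓
2: successors {3}; <>~p there: 3:T. ✓
3: successors {4}; <>~p there: 4:T. ✓
4: successors {5}; <>~p there: 5:T. ✓
5: successors {6}; <>~p there: 6:T. ✓
6: successors {5, 6}; <>~p there: 5:T, 6:T. ✓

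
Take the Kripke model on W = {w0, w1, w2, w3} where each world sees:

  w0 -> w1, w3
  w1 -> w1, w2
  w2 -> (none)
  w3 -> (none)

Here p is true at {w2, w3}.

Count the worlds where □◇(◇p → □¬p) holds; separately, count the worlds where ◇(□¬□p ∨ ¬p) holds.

For □◇(◇p → □¬p):
w0: successors {w1, w3}; ◇(◇p → □¬p) there: w1:T, w3:F. ✗
w1: successors {w1, w2}; ◇(◇p → □¬p) there: w1:T, w2:F. ✗
w2: no successors, so □◇(◇p → □¬p) holds vacuously. ✓
w3: no successors, so □◇(◇p → □¬p) holds vacuously. ✓
— 2 worlds.
For ◇(□¬□p ∨ ¬p):
w0: successors {w1, w3}; □¬□p ∨ ¬p there: w1:T, w3:T. ✓
w1: successors {w1, w2}; □¬□p ∨ ¬p there: w1:T, w2:T. ✓
w2: no successors, so ◇(□¬□p ∨ ¬p) fails. ✗
w3: no successors, so ◇(□¬□p ∨ ¬p) fails. ✗
— 2 worlds.

2 and 2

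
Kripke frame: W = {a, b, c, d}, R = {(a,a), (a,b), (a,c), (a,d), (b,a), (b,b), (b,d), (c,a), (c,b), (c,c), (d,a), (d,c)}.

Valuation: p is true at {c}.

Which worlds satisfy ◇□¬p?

a: successors {a, b, c, d}; □¬p there: a:F, b:T, c:F, d:F. ✓
b: successors {a, b, d}; □¬p there: a:F, b:T, d:F. ✓
c: successors {a, b, c}; □¬p there: a:F, b:T, c:F. ✓
d: successors {a, c}; □¬p there: a:F, c:F. ✗

{a, b, c}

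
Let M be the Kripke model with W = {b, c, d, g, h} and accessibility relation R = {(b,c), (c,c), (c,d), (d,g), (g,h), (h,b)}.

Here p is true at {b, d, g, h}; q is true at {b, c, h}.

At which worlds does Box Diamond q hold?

b: successors {c}; Diamond q there: c:T. ✓
c: successors {c, d}; Diamond q there: c:T, d:F. ✗
d: successors {g}; Diamond q there: g:T. ✓
g: successors {h}; Diamond q there: h:T. ✓
h: successors {b}; Diamond q there: b:T. ✓

{b, d, g, h}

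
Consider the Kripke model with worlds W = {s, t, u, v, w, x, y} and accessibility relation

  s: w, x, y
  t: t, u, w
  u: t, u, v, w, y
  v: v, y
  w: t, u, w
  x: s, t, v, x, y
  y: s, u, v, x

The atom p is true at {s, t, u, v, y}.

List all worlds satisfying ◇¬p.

s: successors {w, x, y}; ¬p there: w:T, x:T, y:F. ✓
t: successors {t, u, w}; ¬p there: t:F, u:F, w:T. ✓
u: successors {t, u, v, w, y}; ¬p there: t:F, u:F, v:F, w:T, y:F. ✓
v: successors {v, y}; ¬p there: v:F, y:F. ✗
w: successors {t, u, w}; ¬p there: t:F, u:F, w:T. ✓
x: successors {s, t, v, x, y}; ¬p there: s:F, t:F, v:F, x:T, y:F. ✓
y: successors {s, u, v, x}; ¬p there: s:F, u:F, v:F, x:T. ✓

{s, t, u, w, x, y}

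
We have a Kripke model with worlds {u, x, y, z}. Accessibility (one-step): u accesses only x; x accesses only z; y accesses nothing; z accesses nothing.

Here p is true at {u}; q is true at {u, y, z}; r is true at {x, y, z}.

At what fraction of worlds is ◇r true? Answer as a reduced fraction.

u: successors {x}; r there: x:T. ✓
x: successors {z}; r there: z:T. ✓
y: no successors, so ◇r fails. ✗
z: no successors, so ◇r fails. ✗
That's 2 of 4 worlds, so 2/4 = 1/2.

1/2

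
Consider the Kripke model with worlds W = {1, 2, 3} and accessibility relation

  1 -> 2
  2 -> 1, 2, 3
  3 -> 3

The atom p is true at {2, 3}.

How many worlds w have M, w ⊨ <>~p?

1: successors {2}; ~p there: 2:F. ✗
2: successors {1, 2, 3}; ~p there: 1:T, 2:F, 3:F. ✓
3: successors {3}; ~p there: 3:F. ✗
Satisfying worlds: {2}.

1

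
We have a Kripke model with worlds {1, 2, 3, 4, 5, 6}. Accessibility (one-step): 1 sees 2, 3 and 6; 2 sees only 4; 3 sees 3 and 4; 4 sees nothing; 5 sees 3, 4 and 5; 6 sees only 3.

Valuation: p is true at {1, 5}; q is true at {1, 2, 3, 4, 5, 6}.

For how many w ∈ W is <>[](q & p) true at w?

3

1: successors {2, 3, 6}; [](q & p) there: 2:F, 3:F, 6:F. ✗
2: successors {4}; [](q & p) there: 4:T. ✓
3: successors {3, 4}; [](q & p) there: 3:F, 4:T. ✓
4: no successors, so <>[](q & p) fails. ✗
5: successors {3, 4, 5}; [](q & p) there: 3:F, 4:T, 5:F. ✓
6: successors {3}; [](q & p) there: 3:F. ✗
Satisfying worlds: {2, 3, 5}.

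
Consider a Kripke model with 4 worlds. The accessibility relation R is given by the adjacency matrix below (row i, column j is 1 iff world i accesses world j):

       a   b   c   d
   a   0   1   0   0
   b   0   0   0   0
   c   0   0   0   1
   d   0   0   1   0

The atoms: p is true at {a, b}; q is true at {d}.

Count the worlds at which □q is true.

a: successors {b}; q there: b:F. ✗
b: no successors, so □q holds vacuously. ✓
c: successors {d}; q there: d:T. ✓
d: successors {c}; q there: c:F. ✗
Satisfying worlds: {b, c}.

2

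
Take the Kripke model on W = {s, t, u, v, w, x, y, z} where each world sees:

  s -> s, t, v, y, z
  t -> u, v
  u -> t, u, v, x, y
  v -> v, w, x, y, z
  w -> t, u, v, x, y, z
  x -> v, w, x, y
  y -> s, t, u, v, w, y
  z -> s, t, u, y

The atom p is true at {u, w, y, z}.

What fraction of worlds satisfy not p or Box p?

1/2

s: not p is T, Box p is F. ✓
t: not p is T, Box p is F. ✓
u: not p is F, Box p is F. ✗
v: not p is T, Box p is F. ✓
w: not p is F, Box p is F. ✗
x: not p is T, Box p is F. ✓
y: not p is F, Box p is F. ✗
z: not p is F, Box p is F. ✗
That's 4 of 8 worlds, so 4/8 = 1/2.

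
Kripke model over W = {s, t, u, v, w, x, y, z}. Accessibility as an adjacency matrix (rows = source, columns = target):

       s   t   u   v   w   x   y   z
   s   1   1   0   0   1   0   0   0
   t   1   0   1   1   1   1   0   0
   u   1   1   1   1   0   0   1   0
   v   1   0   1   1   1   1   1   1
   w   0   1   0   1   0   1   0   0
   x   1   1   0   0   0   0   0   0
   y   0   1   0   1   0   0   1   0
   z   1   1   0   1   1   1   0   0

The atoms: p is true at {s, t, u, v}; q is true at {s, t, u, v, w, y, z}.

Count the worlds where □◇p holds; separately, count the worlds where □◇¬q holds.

For □◇p:
s: successors {s, t, w}; ◇p there: s:T, t:T, w:T. ✓
t: successors {s, u, v, w, x}; ◇p there: s:T, u:T, v:T, w:T, x:T. ✓
u: successors {s, t, u, v, y}; ◇p there: s:T, t:T, u:T, v:T, y:T. ✓
v: successors {s, u, v, w, x, y, z}; ◇p there: s:T, u:T, v:T, w:T, x:T, y:T, z:T. ✓
w: successors {t, v, x}; ◇p there: t:T, v:T, x:T. ✓
x: successors {s, t}; ◇p there: s:T, t:T. ✓
y: successors {t, v, y}; ◇p there: t:T, v:T, y:T. ✓
z: successors {s, t, v, w, x}; ◇p there: s:T, t:T, v:T, w:T, x:T. ✓
— 8 worlds.
For □◇¬q:
s: successors {s, t, w}; ◇¬q there: s:F, t:T, w:T. ✗
t: successors {s, u, v, w, x}; ◇¬q there: s:F, u:F, v:T, w:T, x:F. ✗
u: successors {s, t, u, v, y}; ◇¬q there: s:F, t:T, u:F, v:T, y:F. ✗
v: successors {s, u, v, w, x, y, z}; ◇¬q there: s:F, u:F, v:T, w:T, x:F, y:F, z:T. ✗
w: successors {t, v, x}; ◇¬q there: t:T, v:T, x:F. ✗
x: successors {s, t}; ◇¬q there: s:F, t:T. ✗
y: successors {t, v, y}; ◇¬q there: t:T, v:T, y:F. ✗
z: successors {s, t, v, w, x}; ◇¬q there: s:F, t:T, v:T, w:T, x:F. ✗
— 0 worlds.

8 and 0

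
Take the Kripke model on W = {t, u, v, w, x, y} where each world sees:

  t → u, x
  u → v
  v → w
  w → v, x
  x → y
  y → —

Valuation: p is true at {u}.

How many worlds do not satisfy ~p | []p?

t: ~p is T, []p is F. ✓
u: ~p is F, []p is F. ✗
v: ~p is T, []p is F. ✓
w: ~p is T, []p is F. ✓
x: ~p is T, []p is F. ✓
y: ~p is T, []p is T. ✓
Satisfying worlds: {t, v, w, x, y}.
So ~p | []p fails at the other 1 world.

1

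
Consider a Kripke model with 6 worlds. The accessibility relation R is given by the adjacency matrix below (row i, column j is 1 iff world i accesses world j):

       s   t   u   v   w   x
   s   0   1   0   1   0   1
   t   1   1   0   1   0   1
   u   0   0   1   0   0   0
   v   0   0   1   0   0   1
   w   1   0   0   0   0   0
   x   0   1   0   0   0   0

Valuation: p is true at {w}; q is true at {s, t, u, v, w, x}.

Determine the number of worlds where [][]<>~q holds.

s: successors {t, v, x}; []<>~q there: t:F, v:F, x:F. ✗
t: successors {s, t, v, x}; []<>~q there: s:F, t:F, v:F, x:F. ✗
u: successors {u}; []<>~q there: u:F. ✗
v: successors {u, x}; []<>~q there: u:F, x:F. ✗
w: successors {s}; []<>~q there: s:F. ✗
x: successors {t}; []<>~q there: t:F. ✗
Satisfying worlds: ∅.

0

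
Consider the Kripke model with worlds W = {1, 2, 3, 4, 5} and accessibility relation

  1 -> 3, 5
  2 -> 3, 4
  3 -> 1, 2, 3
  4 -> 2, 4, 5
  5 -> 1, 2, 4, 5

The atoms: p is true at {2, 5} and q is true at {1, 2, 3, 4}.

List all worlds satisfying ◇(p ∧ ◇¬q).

{1, 4, 5}

1: successors {3, 5}; p ∧ ◇¬q there: 3:F, 5:T. ✓
2: successors {3, 4}; p ∧ ◇¬q there: 3:F, 4:F. ✗
3: successors {1, 2, 3}; p ∧ ◇¬q there: 1:F, 2:F, 3:F. ✗
4: successors {2, 4, 5}; p ∧ ◇¬q there: 2:F, 4:F, 5:T. ✓
5: successors {1, 2, 4, 5}; p ∧ ◇¬q there: 1:F, 2:F, 4:F, 5:T. ✓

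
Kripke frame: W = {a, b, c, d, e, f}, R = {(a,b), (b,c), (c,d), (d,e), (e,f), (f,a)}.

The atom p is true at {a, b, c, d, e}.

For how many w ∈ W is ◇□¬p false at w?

5

a: successors {b}; □¬p there: b:F. ✗
b: successors {c}; □¬p there: c:F. ✗
c: successors {d}; □¬p there: d:F. ✗
d: successors {e}; □¬p there: e:T. ✓
e: successors {f}; □¬p there: f:F. ✗
f: successors {a}; □¬p there: a:F. ✗
Satisfying worlds: {d}.
So ◇□¬p fails at the other 5 worlds.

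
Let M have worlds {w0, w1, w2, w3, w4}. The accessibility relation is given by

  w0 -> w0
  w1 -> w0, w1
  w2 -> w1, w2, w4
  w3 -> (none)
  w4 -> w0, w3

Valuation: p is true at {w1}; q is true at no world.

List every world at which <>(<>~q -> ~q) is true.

w0: successors {w0}; <>~q -> ~q there: w0:T. ✓
w1: successors {w0, w1}; <>~q -> ~q there: w0:T, w1:T. ✓
w2: successors {w1, w2, w4}; <>~q -> ~q there: w1:T, w2:T, w4:T. ✓
w3: no successors, so <>(<>~q -> ~q) fails. ✗
w4: successors {w0, w3}; <>~q -> ~q there: w0:T, w3:T. ✓

{w0, w1, w2, w4}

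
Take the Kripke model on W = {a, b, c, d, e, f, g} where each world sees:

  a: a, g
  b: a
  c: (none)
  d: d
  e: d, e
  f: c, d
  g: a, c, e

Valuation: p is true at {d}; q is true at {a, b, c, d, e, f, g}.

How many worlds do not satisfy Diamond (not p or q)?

a: successors {a, g}; not p or q there: a:T, g:T. ✓
b: successors {a}; not p or q there: a:T. ✓
c: no successors, so Diamond (not p or q) fails. ✗
d: successors {d}; not p or q there: d:T. ✓
e: successors {d, e}; not p or q there: d:T, e:T. ✓
f: successors {c, d}; not p or q there: c:T, d:T. ✓
g: successors {a, c, e}; not p or q there: a:T, c:T, e:T. ✓
Satisfying worlds: {a, b, d, e, f, g}.
So Diamond (not p or q) fails at the other 1 world.

1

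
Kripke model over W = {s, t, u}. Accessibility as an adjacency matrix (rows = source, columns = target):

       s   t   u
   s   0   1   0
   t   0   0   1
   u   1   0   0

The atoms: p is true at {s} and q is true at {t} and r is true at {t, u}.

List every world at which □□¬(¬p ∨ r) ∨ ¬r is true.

{s, t}

s: □□¬(¬p ∨ r) is F, ¬r is T. ✓
t: □□¬(¬p ∨ r) is T, ¬r is F. ✓
u: □□¬(¬p ∨ r) is F, ¬r is F. ✗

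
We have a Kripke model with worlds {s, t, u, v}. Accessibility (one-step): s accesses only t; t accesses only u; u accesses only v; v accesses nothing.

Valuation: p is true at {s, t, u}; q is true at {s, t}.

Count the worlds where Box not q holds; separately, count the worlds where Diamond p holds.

For Box not q:
s: successors {t}; not q there: t:F. ✗
t: successors {u}; not q there: u:T. ✓
u: successors {v}; not q there: v:T. ✓
v: no successors, so Box not q holds vacuously. ✓
— 3 worlds.
For Diamond p:
s: successors {t}; p there: t:T. ✓
t: successors {u}; p there: u:T. ✓
u: successors {v}; p there: v:F. ✗
v: no successors, so Diamond p fails. ✗
— 2 worlds.

3 and 2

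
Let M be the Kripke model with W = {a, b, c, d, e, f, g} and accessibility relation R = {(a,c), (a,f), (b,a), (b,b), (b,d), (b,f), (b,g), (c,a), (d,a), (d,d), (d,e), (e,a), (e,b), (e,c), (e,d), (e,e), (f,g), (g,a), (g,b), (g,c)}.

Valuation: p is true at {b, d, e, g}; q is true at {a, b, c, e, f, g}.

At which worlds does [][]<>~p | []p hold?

{a, f}

a: [][]<>~p is T, []p is F. ✓
b: [][]<>~p is F, []p is F. ✗
c: [][]<>~p is F, []p is F. ✗
d: [][]<>~p is F, []p is F. ✗
e: [][]<>~p is F, []p is F. ✗
f: [][]<>~p is T, []p is T. ✓
g: [][]<>~p is F, []p is F. ✗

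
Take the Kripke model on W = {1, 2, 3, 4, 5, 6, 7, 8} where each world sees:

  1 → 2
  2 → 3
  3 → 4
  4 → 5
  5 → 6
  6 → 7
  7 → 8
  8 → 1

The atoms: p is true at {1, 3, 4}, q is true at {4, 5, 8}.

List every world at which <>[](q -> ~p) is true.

{1, 3, 4, 5, 6, 7, 8}

1: successors {2}; [](q -> ~p) there: 2:T. ✓
2: successors {3}; [](q -> ~p) there: 3:F. ✗
3: successors {4}; [](q -> ~p) there: 4:T. ✓
4: successors {5}; [](q -> ~p) there: 5:T. ✓
5: successors {6}; [](q -> ~p) there: 6:T. ✓
6: successors {7}; [](q -> ~p) there: 7:T. ✓
7: successors {8}; [](q -> ~p) there: 8:T. ✓
8: successors {1}; [](q -> ~p) there: 1:T. ✓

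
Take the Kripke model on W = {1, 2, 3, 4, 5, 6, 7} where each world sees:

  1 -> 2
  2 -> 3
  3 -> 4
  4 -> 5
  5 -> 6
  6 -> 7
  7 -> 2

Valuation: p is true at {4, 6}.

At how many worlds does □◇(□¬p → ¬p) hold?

1: successors {2}; ◇(□¬p → ¬p) there: 2:T. ✓
2: successors {3}; ◇(□¬p → ¬p) there: 3:F. ✗
3: successors {4}; ◇(□¬p → ¬p) there: 4:T. ✓
4: successors {5}; ◇(□¬p → ¬p) there: 5:F. ✗
5: successors {6}; ◇(□¬p → ¬p) there: 6:T. ✓
6: successors {7}; ◇(□¬p → ¬p) there: 7:T. ✓
7: successors {2}; ◇(□¬p → ¬p) there: 2:T. ✓
Satisfying worlds: {1, 3, 5, 6, 7}.

5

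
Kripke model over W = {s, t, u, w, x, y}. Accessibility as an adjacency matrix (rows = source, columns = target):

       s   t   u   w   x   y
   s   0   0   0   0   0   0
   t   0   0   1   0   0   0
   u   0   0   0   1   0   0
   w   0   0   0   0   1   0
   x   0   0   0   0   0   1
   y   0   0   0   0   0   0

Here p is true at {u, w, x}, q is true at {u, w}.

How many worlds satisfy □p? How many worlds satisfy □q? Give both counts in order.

For □p:
s: no successors, so □p holds vacuously. ✓
t: successors {u}; p there: u:T. ✓
u: successors {w}; p there: w:T. ✓
w: successors {x}; p there: x:T. ✓
x: successors {y}; p there: y:F. ✗
y: no successors, so □p holds vacuously. ✓
— 5 worlds.
For □q:
s: no successors, so □q holds vacuously. ✓
t: successors {u}; q there: u:T. ✓
u: successors {w}; q there: w:T. ✓
w: successors {x}; q there: x:F. ✗
x: successors {y}; q there: y:F. ✗
y: no successors, so □q holds vacuously. ✓
— 4 worlds.

5 and 4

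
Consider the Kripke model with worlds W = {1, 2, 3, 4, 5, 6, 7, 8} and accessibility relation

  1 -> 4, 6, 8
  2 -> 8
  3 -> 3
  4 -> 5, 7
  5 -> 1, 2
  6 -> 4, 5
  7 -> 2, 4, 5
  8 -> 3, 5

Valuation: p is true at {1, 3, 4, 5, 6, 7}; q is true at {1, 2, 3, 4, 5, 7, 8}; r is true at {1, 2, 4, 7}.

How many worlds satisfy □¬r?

1: successors {4, 6, 8}; ¬r there: 4:F, 6:T, 8:T. ✗
2: successors {8}; ¬r there: 8:T. ✓
3: successors {3}; ¬r there: 3:T. ✓
4: successors {5, 7}; ¬r there: 5:T, 7:F. ✗
5: successors {1, 2}; ¬r there: 1:F, 2:F. ✗
6: successors {4, 5}; ¬r there: 4:F, 5:T. ✗
7: successors {2, 4, 5}; ¬r there: 2:F, 4:F, 5:T. ✗
8: successors {3, 5}; ¬r there: 3:T, 5:T. ✓
Satisfying worlds: {2, 3, 8}.

3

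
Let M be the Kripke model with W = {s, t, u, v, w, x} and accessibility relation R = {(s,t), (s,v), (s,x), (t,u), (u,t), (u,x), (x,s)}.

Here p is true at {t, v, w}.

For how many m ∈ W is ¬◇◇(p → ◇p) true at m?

s: ◇◇(p → ◇p) is T. ✗
t: ◇◇(p → ◇p) is T. ✗
u: ◇◇(p → ◇p) is T. ✗
v: ◇◇(p → ◇p) is F. ✓
w: ◇◇(p → ◇p) is F. ✓
x: ◇◇(p → ◇p) is T. ✗
Satisfying worlds: {v, w}.

2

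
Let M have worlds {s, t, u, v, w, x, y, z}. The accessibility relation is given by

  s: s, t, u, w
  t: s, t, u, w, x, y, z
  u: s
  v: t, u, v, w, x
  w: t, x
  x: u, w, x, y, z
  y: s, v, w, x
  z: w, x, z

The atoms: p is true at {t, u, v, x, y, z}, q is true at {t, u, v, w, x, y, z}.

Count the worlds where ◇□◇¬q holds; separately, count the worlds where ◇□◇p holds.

4 and 6

For ◇□◇¬q:
s: successors {s, t, u, w}; □◇¬q there: s:F, t:F, u:T, w:F. ✓
t: successors {s, t, u, w, x, y, z}; □◇¬q there: s:F, t:F, u:T, w:F, x:F, y:F, z:F. ✓
u: successors {s}; □◇¬q there: s:F. ✗
v: successors {t, u, v, w, x}; □◇¬q there: t:F, u:T, v:F, w:F, x:F. ✓
w: successors {t, x}; □◇¬q there: t:F, x:F. ✗
x: successors {u, w, x, y, z}; □◇¬q there: u:T, w:F, x:F, y:F, z:F. ✓
y: successors {s, v, w, x}; □◇¬q there: s:F, v:F, w:F, x:F. ✗
z: successors {w, x, z}; □◇¬q there: w:F, x:F, z:F. ✗
— 4 worlds.
For ◇□◇p:
s: successors {s, t, u, w}; □◇p there: s:F, t:F, u:T, w:T. ✓
t: successors {s, t, u, w, x, y, z}; □◇p there: s:F, t:F, u:T, w:T, x:F, y:T, z:T. ✓
u: successors {s}; □◇p there: s:F. ✗
v: successors {t, u, v, w, x}; □◇p there: t:F, u:T, v:F, w:T, x:F. ✓
w: successors {t, x}; □◇p there: t:F, x:F. ✗
x: successors {u, w, x, y, z}; □◇p there: u:T, w:T, x:F, y:T, z:T. ✓
y: successors {s, v, w, x}; □◇p there: s:F, v:F, w:T, x:F. ✓
z: successors {w, x, z}; □◇p there: w:T, x:F, z:T. ✓
— 6 worlds.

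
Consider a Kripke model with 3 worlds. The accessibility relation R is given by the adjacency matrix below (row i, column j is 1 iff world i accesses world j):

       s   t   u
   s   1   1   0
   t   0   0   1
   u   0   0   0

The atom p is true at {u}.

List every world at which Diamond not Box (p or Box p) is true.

{s}

s: successors {s, t}; not Box (p or Box p) there: s:T, t:F. ✓
t: successors {u}; not Box (p or Box p) there: u:F. ✗
u: no successors, so Diamond not Box (p or Box p) fails. ✗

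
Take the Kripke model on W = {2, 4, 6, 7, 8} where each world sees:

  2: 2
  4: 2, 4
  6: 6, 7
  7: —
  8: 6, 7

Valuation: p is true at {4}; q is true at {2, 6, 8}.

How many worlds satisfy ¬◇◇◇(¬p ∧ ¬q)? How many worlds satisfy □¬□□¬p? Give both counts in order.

3 and 1

For ¬◇◇◇(¬p ∧ ¬q):
2: ◇◇◇(¬p ∧ ¬q) is F. ✓
4: ◇◇◇(¬p ∧ ¬q) is F. ✓
6: ◇◇◇(¬p ∧ ¬q) is T. ✗
7: ◇◇◇(¬p ∧ ¬q) is F. ✓
8: ◇◇◇(¬p ∧ ¬q) is T. ✗
— 3 worlds.
For □¬□□¬p:
2: successors {2}; ¬□□¬p there: 2:F. ✗
4: successors {2, 4}; ¬□□¬p there: 2:F, 4:T. ✗
6: successors {6, 7}; ¬□□¬p there: 6:F, 7:F. ✗
7: no successors, so □¬□□¬p holds vacuously. ✓
8: successors {6, 7}; ¬□□¬p there: 6:F, 7:F. ✗
— 1 world.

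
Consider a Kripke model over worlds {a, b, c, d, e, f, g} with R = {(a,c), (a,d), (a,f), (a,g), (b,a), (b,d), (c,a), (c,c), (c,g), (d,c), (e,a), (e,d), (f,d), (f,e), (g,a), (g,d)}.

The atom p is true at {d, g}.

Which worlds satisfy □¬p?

a: successors {c, d, f, g}; ¬p there: c:T, d:F, f:T, g:F. ✗
b: successors {a, d}; ¬p there: a:T, d:F. ✗
c: successors {a, c, g}; ¬p there: a:T, c:T, g:F. ✗
d: successors {c}; ¬p there: c:T. ✓
e: successors {a, d}; ¬p there: a:T, d:F. ✗
f: successors {d, e}; ¬p there: d:F, e:T. ✗
g: successors {a, d}; ¬p there: a:T, d:F. ✗

{d}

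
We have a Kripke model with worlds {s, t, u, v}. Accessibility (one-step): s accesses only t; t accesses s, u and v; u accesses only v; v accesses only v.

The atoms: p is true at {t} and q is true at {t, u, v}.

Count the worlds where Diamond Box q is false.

s: successors {t}; Box q there: t:F. ✗
t: successors {s, u, v}; Box q there: s:T, u:T, v:T. ✓
u: successors {v}; Box q there: v:T. ✓
v: successors {v}; Box q there: v:T. ✓
Satisfying worlds: {t, u, v}.
So Diamond Box q fails at the other 1 world.

1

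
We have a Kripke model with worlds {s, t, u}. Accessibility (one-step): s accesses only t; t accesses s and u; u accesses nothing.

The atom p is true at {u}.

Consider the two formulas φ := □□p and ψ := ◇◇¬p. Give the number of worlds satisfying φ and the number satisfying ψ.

1 and 2

For □□p:
s: successors {t}; □p there: t:F. ✗
t: successors {s, u}; □p there: s:F, u:T. ✗
u: no successors, so □□p holds vacuously. ✓
— 1 world.
For ◇◇¬p:
s: successors {t}; ◇¬p there: t:T. ✓
t: successors {s, u}; ◇¬p there: s:T, u:F. ✓
u: no successors, so ◇◇¬p fails. ✗
— 2 worlds.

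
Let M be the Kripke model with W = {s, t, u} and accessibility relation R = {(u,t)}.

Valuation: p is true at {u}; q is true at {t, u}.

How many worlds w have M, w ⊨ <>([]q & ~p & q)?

1

s: no successors, so <>([]q & ~p & q) fails. ✗
t: no successors, so <>([]q & ~p & q) fails. ✗
u: successors {t}; []q & ~p & q there: t:T. ✓
Satisfying worlds: {u}.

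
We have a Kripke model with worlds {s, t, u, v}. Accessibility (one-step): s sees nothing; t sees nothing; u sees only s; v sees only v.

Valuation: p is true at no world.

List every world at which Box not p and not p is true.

s: Box not p is T, not p is T. ✓
t: Box not p is T, not p is T. ✓
u: Box not p is T, not p is T. ✓
v: Box not p is T, not p is T. ✓

{s, t, u, v}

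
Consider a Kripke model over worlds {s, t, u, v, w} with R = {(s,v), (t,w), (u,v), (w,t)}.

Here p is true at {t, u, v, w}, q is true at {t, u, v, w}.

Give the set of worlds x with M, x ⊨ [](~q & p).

{v}

s: successors {v}; ~q & p there: v:F. ✗
t: successors {w}; ~q & p there: w:F. ✗
u: successors {v}; ~q & p there: v:F. ✗
v: no successors, so [](~q & p) holds vacuously. ✓
w: successors {t}; ~q & p there: t:F. ✗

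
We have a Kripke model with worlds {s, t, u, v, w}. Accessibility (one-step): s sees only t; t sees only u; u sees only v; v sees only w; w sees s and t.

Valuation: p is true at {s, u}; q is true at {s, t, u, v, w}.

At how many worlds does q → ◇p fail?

3

s: q is T, ◇p is F. ✗
t: q is T, ◇p is T. ✓
u: q is T, ◇p is F. ✗
v: q is T, ◇p is F. ✗
w: q is T, ◇p is T. ✓
Satisfying worlds: {t, w}.
So q → ◇p fails at the other 3 worlds.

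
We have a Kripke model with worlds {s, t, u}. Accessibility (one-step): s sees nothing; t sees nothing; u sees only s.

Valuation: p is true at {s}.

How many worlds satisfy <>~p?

s: no successors, so <>~p fails. ✗
t: no successors, so <>~p fails. ✗
u: successors {s}; ~p there: s:F. ✗
Satisfying worlds: ∅.

0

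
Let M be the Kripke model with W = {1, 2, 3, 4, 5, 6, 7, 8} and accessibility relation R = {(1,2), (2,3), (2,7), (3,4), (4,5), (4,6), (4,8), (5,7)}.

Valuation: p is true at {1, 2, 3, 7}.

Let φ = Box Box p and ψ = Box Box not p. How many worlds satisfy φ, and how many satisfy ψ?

For Box Box p:
1: successors {2}; Box p there: 2:T. ✓
2: successors {3, 7}; Box p there: 3:F, 7:T. ✗
3: successors {4}; Box p there: 4:F. ✗
4: successors {5, 6, 8}; Box p there: 5:T, 6:T, 8:T. ✓
5: successors {7}; Box p there: 7:T. ✓
6: no successors, so Box Box p holds vacuously. ✓
7: no successors, so Box Box p holds vacuously. ✓
8: no successors, so Box Box p holds vacuously. ✓
— 6 worlds.
For Box Box not p:
1: successors {2}; Box not p there: 2:F. ✗
2: successors {3, 7}; Box not p there: 3:T, 7:T. ✓
3: successors {4}; Box not p there: 4:T. ✓
4: successors {5, 6, 8}; Box not p there: 5:F, 6:T, 8:T. ✗
5: successors {7}; Box not p there: 7:T. ✓
6: no successors, so Box Box not p holds vacuously. ✓
7: no successors, so Box Box not p holds vacuously. ✓
8: no successors, so Box Box not p holds vacuously. ✓
— 6 worlds.

6 and 6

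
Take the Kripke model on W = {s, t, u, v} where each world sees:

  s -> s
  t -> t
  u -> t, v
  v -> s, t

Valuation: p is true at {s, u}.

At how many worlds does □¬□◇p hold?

2

s: successors {s}; ¬□◇p there: s:F. ✗
t: successors {t}; ¬□◇p there: t:T. ✓
u: successors {t, v}; ¬□◇p there: t:T, v:T. ✓
v: successors {s, t}; ¬□◇p there: s:F, t:T. ✗
Satisfying worlds: {t, u}.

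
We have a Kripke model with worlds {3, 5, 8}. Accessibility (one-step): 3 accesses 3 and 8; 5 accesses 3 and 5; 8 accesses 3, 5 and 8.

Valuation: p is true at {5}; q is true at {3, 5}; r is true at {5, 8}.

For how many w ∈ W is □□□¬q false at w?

3

3: successors {3, 8}; □□¬q there: 3:F, 8:F. ✗
5: successors {3, 5}; □□¬q there: 3:F, 5:F. ✗
8: successors {3, 5, 8}; □□¬q there: 3:F, 5:F, 8:F. ✗
Satisfying worlds: ∅.
So □□□¬q fails at the other 3 worlds.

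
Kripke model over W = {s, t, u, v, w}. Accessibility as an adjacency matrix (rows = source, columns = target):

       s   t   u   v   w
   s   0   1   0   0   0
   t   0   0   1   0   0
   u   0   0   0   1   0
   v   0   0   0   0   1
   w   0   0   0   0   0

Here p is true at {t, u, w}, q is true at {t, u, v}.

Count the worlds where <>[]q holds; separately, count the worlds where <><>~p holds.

3 and 1

For <>[]q:
s: successors {t}; []q there: t:T. ✓
t: successors {u}; []q there: u:T. ✓
u: successors {v}; []q there: v:F. ✗
v: successors {w}; []q there: w:T. ✓
w: no successors, so <>[]q fails. ✗
— 3 worlds.
For <><>~p:
s: successors {t}; <>~p there: t:F. ✗
t: successors {u}; <>~p there: u:T. ✓
u: successors {v}; <>~p there: v:F. ✗
v: successors {w}; <>~p there: w:F. ✗
w: no successors, so <><>~p fails. ✗
— 1 world.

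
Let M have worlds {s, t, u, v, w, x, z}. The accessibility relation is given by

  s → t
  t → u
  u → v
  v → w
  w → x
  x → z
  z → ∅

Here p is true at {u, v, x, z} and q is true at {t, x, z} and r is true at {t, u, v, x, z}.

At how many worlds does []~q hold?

s: successors {t}; ~q there: t:F. ✗
t: successors {u}; ~q there: u:T. ✓
u: successors {v}; ~q there: v:T. ✓
v: successors {w}; ~q there: w:T. ✓
w: successors {x}; ~q there: x:F. ✗
x: successors {z}; ~q there: z:F. ✗
z: no successors, so []~q holds vacuously. ✓
Satisfying worlds: {t, u, v, z}.

4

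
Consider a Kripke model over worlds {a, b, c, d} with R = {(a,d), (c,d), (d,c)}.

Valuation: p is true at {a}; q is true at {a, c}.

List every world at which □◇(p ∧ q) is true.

{b}

a: successors {d}; ◇(p ∧ q) there: d:F. ✗
b: no successors, so □◇(p ∧ q) holds vacuously. ✓
c: successors {d}; ◇(p ∧ q) there: d:F. ✗
d: successors {c}; ◇(p ∧ q) there: c:F. ✗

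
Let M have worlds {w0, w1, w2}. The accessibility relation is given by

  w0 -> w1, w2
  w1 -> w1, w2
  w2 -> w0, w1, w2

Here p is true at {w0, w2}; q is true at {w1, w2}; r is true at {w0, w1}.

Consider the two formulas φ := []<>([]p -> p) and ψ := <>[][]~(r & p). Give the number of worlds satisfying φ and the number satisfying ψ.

For []<>([]p -> p):
w0: successors {w1, w2}; <>([]p -> p) there: w1:T, w2:T. ✓
w1: successors {w1, w2}; <>([]p -> p) there: w1:T, w2:T. ✓
w2: successors {w0, w1, w2}; <>([]p -> p) there: w0:T, w1:T, w2:T. ✓
— 3 worlds.
For <>[][]~(r & p):
w0: successors {w1, w2}; [][]~(r & p) there: w1:F, w2:F. ✗
w1: successors {w1, w2}; [][]~(r & p) there: w1:F, w2:F. ✗
w2: successors {w0, w1, w2}; [][]~(r & p) there: w0:F, w1:F, w2:F. ✗
— 0 worlds.

3 and 0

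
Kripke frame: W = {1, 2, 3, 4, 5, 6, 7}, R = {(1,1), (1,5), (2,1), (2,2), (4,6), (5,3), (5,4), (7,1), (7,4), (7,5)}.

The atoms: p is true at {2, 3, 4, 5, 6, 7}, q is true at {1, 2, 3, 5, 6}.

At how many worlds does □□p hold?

1: successors {1, 5}; □p there: 1:F, 5:T. ✗
2: successors {1, 2}; □p there: 1:F, 2:F. ✗
3: no successors, so □□p holds vacuously. ✓
4: successors {6}; □p there: 6:T. ✓
5: successors {3, 4}; □p there: 3:T, 4:T. ✓
6: no successors, so □□p holds vacuously. ✓
7: successors {1, 4, 5}; □p there: 1:F, 4:T, 5:T. ✗
Satisfying worlds: {3, 4, 5, 6}.

4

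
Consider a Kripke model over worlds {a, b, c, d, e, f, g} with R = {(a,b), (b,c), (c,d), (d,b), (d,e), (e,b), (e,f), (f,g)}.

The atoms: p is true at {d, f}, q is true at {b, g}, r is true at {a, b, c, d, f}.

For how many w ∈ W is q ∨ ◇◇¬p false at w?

1

a: q is F, ◇◇¬p is T. ✓
b: q is T, ◇◇¬p is F. ✓
c: q is F, ◇◇¬p is T. ✓
d: q is F, ◇◇¬p is T. ✓
e: q is F, ◇◇¬p is T. ✓
f: q is F, ◇◇¬p is F. ✗
g: q is T, ◇◇¬p is F. ✓
Satisfying worlds: {a, b, c, d, e, g}.
So q ∨ ◇◇¬p fails at the other 1 world.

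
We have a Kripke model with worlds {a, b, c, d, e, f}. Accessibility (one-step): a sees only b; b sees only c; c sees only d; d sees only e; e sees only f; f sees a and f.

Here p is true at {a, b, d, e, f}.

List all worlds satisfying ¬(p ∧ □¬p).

{a, c, d, e, f}

a: p ∧ □¬p is F. ✓
b: p ∧ □¬p is T. ✗
c: p ∧ □¬p is F. ✓
d: p ∧ □¬p is F. ✓
e: p ∧ □¬p is F. ✓
f: p ∧ □¬p is F. ✓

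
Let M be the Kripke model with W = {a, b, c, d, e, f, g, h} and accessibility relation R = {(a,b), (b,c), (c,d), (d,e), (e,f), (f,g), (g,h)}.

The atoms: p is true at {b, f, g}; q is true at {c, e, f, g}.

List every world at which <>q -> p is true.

{a, b, c, f, g, h}

a: <>q is F, p is F. ✓
b: <>q is T, p is T. ✓
c: <>q is F, p is F. ✓
d: <>q is T, p is F. ✗
e: <>q is T, p is F. ✗
f: <>q is T, p is T. ✓
g: <>q is F, p is T. ✓
h: <>q is F, p is F. ✓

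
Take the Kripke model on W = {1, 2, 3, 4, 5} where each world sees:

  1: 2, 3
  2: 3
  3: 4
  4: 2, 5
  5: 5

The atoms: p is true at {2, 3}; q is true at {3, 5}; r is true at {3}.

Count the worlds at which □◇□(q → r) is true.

1: successors {2, 3}; ◇□(q → r) there: 2:T, 3:F. ✗
2: successors {3}; ◇□(q → r) there: 3:F. ✗
3: successors {4}; ◇□(q → r) there: 4:T. ✓
4: successors {2, 5}; ◇□(q → r) there: 2:T, 5:F. ✗
5: successors {5}; ◇□(q → r) there: 5:F. ✗
Satisfying worlds: {3}.

1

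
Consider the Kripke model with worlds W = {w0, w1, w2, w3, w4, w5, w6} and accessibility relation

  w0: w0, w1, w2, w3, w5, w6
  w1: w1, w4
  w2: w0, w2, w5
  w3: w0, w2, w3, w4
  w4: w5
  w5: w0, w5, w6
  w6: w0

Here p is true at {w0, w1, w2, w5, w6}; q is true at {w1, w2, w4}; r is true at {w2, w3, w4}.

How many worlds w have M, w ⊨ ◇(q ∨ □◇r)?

w0: successors {w0, w1, w2, w3, w5, w6}; q ∨ □◇r there: w0:F, w1:T, w2:T, w3:F, w5:F, w6:T. ✓
w1: successors {w1, w4}; q ∨ □◇r there: w1:T, w4:T. ✓
w2: successors {w0, w2, w5}; q ∨ □◇r there: w0:F, w2:T, w5:F. ✓
w3: successors {w0, w2, w3, w4}; q ∨ □◇r there: w0:F, w2:T, w3:F, w4:T. ✓
w4: successors {w5}; q ∨ □◇r there: w5:F. ✗
w5: successors {w0, w5, w6}; q ∨ □◇r there: w0:F, w5:F, w6:T. ✓
w6: successors {w0}; q ∨ □◇r there: w0:F. ✗
Satisfying worlds: {w0, w1, w2, w3, w5}.

5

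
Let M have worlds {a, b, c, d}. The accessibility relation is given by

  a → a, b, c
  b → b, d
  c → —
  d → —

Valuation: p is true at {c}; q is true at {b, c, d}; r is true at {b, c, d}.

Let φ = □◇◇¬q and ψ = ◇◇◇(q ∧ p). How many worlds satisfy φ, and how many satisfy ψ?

2 and 1

For □◇◇¬q:
a: successors {a, b, c}; ◇◇¬q there: a:T, b:F, c:F. ✗
b: successors {b, d}; ◇◇¬q there: b:F, d:F. ✗
c: no successors, so □◇◇¬q holds vacuously. ✓
d: no successors, so □◇◇¬q holds vacuously. ✓
— 2 worlds.
For ◇◇◇(q ∧ p):
a: successors {a, b, c}; ◇◇(q ∧ p) there: a:T, b:F, c:F. ✓
b: successors {b, d}; ◇◇(q ∧ p) there: b:F, d:F. ✗
c: no successors, so ◇◇◇(q ∧ p) fails. ✗
d: no successors, so ◇◇◇(q ∧ p) fails. ✗
— 1 world.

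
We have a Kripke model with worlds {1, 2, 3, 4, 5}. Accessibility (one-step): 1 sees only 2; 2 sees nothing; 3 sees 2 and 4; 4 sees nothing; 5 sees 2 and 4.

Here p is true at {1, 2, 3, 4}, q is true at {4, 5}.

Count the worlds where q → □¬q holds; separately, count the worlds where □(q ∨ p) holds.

4 and 5

For q → □¬q:
1: q is F, □¬q is T. ✓
2: q is F, □¬q is T. ✓
3: q is F, □¬q is F. ✓
4: q is T, □¬q is T. ✓
5: q is T, □¬q is F. ✗
— 4 worlds.
For □(q ∨ p):
1: successors {2}; q ∨ p there: 2:T. ✓
2: no successors, so □(q ∨ p) holds vacuously. ✓
3: successors {2, 4}; q ∨ p there: 2:T, 4:T. ✓
4: no successors, so □(q ∨ p) holds vacuously. ✓
5: successors {2, 4}; q ∨ p there: 2:T, 4:T. ✓
— 5 worlds.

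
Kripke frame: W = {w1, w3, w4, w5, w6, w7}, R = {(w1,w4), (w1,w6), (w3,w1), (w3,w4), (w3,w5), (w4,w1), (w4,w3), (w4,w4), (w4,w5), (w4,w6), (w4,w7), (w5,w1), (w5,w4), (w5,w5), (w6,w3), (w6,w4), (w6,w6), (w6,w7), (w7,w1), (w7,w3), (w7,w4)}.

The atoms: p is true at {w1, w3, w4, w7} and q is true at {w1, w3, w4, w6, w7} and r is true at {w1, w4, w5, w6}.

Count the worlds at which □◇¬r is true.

1

w1: successors {w4, w6}; ◇¬r there: w4:T, w6:T. ✓
w3: successors {w1, w4, w5}; ◇¬r there: w1:F, w4:T, w5:F. ✗
w4: successors {w1, w3, w4, w5, w6, w7}; ◇¬r there: w1:F, w3:F, w4:T, w5:F, w6:T, w7:T. ✗
w5: successors {w1, w4, w5}; ◇¬r there: w1:F, w4:T, w5:F. ✗
w6: successors {w3, w4, w6, w7}; ◇¬r there: w3:F, w4:T, w6:T, w7:T. ✗
w7: successors {w1, w3, w4}; ◇¬r there: w1:F, w3:F, w4:T. ✗
Satisfying worlds: {w1}.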